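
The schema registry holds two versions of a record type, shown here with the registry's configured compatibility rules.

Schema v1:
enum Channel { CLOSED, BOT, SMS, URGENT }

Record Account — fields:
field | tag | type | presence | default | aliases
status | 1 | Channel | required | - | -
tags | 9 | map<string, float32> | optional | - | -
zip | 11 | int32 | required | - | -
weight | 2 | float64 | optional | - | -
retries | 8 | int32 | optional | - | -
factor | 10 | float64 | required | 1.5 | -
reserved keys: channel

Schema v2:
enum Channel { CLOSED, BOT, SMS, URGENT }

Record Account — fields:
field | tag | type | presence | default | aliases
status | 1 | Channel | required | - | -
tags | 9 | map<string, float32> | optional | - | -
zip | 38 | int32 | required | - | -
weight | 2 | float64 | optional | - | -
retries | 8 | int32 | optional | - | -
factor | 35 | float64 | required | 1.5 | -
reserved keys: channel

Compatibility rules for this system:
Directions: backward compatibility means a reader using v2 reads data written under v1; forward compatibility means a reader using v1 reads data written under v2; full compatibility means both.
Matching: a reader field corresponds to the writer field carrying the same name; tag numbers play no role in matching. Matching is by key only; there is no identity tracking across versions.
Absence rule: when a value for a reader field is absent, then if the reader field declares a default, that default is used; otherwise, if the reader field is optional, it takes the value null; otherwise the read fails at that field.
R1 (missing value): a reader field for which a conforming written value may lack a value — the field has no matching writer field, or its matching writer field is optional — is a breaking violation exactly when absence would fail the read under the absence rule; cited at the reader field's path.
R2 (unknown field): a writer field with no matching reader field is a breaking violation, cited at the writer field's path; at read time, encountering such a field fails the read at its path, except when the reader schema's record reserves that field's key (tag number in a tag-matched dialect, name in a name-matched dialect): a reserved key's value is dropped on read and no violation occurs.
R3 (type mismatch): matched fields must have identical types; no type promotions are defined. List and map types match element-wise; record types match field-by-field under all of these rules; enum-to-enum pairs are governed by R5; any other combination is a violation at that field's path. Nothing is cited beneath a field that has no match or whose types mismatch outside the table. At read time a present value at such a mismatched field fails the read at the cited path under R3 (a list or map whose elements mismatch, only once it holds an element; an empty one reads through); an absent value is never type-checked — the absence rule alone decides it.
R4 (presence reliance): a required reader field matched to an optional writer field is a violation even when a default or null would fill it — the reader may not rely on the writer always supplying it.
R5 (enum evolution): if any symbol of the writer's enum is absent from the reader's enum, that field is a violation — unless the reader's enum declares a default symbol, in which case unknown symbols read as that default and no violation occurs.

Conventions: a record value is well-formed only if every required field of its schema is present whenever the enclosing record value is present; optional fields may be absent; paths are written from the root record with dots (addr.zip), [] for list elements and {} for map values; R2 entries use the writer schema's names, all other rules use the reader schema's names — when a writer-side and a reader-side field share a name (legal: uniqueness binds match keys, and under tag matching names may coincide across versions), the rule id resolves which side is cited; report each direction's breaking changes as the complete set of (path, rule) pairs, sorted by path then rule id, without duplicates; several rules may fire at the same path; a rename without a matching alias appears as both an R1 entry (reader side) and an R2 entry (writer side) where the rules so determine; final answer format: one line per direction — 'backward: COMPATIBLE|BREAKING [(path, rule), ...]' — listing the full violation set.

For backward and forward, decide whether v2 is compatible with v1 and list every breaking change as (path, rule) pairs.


the writer's type comes first in each Account pair
backward analysis of Account with v2 as reader and v1 as writer:
  Channel -> Channel, writer required: status aligns to status
  map<string, float32> -> map<string, float32>, writer optional: tags aligns to tags
  int32 -> int32, writer required: zip aligns to zip
  float64 -> float64, writer optional: weight aligns to weight
  int32 -> int32, writer optional: retries aligns to retries
  float64 -> float64, writer required: factor aligns to factor
  => backward: COMPATIBLE
forward analysis of Account with v1 as reader and v2 as writer:
  Channel -> Channel, writer required: status aligns to status
  map<string, float32> -> map<string, float32>, writer optional: tags aligns to tags
  int32 -> int32, writer required: zip aligns to zip
  float64 -> float64, writer optional: weight aligns to weight
  int32 -> int32, writer optional: retries aligns to retries
  float64 -> float64, writer required: factor aligns to factor
  => forward: COMPATIBLE

backward: COMPATIBLE []; forward: COMPATIBLE []


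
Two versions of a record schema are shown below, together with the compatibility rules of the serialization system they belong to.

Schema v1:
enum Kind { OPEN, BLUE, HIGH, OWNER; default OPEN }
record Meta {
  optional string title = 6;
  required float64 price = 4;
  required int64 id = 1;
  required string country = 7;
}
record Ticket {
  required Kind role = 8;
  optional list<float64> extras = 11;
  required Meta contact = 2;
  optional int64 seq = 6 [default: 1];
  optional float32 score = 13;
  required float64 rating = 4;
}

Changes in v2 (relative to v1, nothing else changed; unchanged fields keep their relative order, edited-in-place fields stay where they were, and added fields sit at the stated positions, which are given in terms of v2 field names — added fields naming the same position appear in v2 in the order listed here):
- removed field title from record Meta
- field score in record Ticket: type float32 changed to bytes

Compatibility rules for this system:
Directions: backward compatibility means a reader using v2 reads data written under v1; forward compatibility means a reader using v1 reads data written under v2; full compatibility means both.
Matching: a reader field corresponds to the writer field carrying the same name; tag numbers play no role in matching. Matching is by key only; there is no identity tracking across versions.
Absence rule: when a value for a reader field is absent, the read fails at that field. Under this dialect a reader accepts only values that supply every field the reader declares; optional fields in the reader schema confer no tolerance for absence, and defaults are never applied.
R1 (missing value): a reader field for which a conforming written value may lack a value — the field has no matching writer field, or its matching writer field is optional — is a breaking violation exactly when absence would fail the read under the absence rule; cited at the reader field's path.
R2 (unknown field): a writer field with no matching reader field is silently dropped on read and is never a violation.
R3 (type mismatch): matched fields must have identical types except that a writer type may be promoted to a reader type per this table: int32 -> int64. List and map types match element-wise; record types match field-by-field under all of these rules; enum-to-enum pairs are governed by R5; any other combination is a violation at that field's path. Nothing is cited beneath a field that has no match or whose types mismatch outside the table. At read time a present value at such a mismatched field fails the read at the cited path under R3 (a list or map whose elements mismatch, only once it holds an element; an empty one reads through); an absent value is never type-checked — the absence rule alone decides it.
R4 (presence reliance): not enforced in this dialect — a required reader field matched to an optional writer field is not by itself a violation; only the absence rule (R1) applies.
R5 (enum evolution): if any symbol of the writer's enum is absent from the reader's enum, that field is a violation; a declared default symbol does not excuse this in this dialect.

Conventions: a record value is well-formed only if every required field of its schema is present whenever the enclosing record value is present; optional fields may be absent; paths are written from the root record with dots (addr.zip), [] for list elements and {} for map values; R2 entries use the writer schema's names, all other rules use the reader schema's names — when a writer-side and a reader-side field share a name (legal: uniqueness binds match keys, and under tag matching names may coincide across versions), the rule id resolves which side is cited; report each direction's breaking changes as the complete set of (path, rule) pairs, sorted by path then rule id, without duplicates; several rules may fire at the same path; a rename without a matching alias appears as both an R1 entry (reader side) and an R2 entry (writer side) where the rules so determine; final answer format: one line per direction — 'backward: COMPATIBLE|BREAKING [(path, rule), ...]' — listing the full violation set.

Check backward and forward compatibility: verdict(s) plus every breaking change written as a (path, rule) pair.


backward: BREAKING [(extras, R1), (score, R1), (score, R3), (seq, R1)]; forward: BREAKING [(contact.title, R1), (extras, R1), (score, R1), (score, R3), (seq, R1)]

arrows below run writer -> reader for Ticket
backward pass over Ticket, reader schema v2, writer schema v1:
  Kind -> Kind, writer required: role aligns to role
  list<float64> -> list<float64>, writer optional: extras aligns to extras
  Meta -> Meta, writer required: contact aligns to contact
  int64 -> int64, writer optional: seq aligns to seq
  float32 -> bytes, writer optional: score aligns to score
  float64 -> float64, writer required: rating aligns to rating
  float64 -> float64, writer required: contact.price aligns to contact.price
  int64 -> int64, writer required: contact.id aligns to contact.id
  string -> string, writer required: contact.country aligns to contact.country
  writer field contact.title has no reader counterpart
  violation R1 at extras
  violation R1 at score
  violation R3 at score
  violation R1 at seq
  => backward verdict for Ticket: BREAKING, 4 violation(s)
forward pass over Ticket, reader schema v1, writer schema v2:
  Kind -> Kind, writer required: role aligns to role
  list<float64> -> list<float64>, writer optional: extras aligns to extras
  Meta -> Meta, writer required: contact aligns to contact
  int64 -> int64, writer optional: seq aligns to seq
  bytes -> float32, writer optional: score aligns to score
  float64 -> float64, writer required: rating aligns to rating
  contact.title has no writer counterpart
  float64 -> float64, writer required: contact.price aligns to contact.price
  int64 -> int64, writer required: contact.id aligns to contact.id
  string -> string, writer required: contact.country aligns to contact.country
  violation R1 at contact.title
  violation R1 at extras
  violation R1 at score
  violation R3 at score
  violation R1 at seq
  => forward verdict for Ticket: BREAKING, 5 violation(s)


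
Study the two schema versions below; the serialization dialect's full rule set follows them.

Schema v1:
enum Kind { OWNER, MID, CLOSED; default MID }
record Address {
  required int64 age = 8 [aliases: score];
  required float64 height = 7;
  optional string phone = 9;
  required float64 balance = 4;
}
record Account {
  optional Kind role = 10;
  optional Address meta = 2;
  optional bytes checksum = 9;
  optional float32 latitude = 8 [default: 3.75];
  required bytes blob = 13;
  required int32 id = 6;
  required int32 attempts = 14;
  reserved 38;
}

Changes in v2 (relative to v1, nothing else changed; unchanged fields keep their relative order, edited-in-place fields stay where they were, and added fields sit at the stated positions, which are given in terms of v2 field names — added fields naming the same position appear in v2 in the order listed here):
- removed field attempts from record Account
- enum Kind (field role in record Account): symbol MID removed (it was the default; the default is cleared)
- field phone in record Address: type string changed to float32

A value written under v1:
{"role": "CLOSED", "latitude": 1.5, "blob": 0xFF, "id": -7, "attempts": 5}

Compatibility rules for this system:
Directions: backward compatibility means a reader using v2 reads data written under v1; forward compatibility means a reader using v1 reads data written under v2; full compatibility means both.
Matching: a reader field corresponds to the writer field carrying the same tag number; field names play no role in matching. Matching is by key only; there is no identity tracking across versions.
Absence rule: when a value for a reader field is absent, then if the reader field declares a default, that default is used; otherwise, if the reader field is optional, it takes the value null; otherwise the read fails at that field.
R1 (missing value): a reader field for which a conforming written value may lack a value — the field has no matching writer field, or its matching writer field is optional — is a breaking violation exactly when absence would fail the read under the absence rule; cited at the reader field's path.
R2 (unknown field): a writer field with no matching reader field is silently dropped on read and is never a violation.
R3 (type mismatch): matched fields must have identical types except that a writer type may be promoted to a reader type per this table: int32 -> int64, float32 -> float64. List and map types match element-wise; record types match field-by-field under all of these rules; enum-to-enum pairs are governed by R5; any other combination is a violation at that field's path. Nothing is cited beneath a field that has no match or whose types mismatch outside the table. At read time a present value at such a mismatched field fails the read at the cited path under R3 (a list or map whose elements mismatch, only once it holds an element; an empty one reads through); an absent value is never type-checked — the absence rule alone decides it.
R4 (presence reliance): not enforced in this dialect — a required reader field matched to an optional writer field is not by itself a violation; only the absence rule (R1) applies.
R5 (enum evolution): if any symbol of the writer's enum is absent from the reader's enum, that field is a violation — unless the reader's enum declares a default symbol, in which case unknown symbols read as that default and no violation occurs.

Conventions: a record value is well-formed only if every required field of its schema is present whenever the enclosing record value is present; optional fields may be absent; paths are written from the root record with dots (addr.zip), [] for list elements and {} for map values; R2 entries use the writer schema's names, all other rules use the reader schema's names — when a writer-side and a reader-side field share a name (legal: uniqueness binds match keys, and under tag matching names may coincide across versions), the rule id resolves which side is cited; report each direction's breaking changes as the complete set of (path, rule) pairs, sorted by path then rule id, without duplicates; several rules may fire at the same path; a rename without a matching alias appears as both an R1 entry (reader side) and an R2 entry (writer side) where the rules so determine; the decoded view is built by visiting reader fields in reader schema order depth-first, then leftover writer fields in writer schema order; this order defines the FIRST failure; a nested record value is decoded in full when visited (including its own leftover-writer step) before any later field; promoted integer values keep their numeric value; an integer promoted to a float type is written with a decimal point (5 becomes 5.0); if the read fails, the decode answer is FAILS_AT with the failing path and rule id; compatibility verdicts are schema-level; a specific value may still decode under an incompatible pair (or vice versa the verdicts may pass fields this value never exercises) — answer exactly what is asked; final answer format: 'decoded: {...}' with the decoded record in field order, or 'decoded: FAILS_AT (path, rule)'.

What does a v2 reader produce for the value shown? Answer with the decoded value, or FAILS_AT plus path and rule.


each type pair in Account: writer, then reader
migrating the Account value to v2:
  role := "CLOSED"
  meta := null (absent, optional -> null)
  checksum := null (absent, optional -> null)
  latitude := 1.5
  blob := 0xFF
  id := -7
  writer attempts: unknown -> dropped
  => decoded: {"role": "CLOSED", "meta": null, "checksum": null, "latitude": 1.5, "blob": 0xFF, "id": -7}
ruling out the remaining Account differences:
  enum Kind (field role in record Account): symbol MID removed (it was the default; the default is cleared) -> shifts the Account verdicts, not this decode
  field phone in record Address: type string changed to float32 -> shifts the Account verdicts, not this decode

decoded: {"role": "CLOSED", "meta": null, "checksum": null, "latitude": 1.5, "blob": 0xFF, "id": -7}


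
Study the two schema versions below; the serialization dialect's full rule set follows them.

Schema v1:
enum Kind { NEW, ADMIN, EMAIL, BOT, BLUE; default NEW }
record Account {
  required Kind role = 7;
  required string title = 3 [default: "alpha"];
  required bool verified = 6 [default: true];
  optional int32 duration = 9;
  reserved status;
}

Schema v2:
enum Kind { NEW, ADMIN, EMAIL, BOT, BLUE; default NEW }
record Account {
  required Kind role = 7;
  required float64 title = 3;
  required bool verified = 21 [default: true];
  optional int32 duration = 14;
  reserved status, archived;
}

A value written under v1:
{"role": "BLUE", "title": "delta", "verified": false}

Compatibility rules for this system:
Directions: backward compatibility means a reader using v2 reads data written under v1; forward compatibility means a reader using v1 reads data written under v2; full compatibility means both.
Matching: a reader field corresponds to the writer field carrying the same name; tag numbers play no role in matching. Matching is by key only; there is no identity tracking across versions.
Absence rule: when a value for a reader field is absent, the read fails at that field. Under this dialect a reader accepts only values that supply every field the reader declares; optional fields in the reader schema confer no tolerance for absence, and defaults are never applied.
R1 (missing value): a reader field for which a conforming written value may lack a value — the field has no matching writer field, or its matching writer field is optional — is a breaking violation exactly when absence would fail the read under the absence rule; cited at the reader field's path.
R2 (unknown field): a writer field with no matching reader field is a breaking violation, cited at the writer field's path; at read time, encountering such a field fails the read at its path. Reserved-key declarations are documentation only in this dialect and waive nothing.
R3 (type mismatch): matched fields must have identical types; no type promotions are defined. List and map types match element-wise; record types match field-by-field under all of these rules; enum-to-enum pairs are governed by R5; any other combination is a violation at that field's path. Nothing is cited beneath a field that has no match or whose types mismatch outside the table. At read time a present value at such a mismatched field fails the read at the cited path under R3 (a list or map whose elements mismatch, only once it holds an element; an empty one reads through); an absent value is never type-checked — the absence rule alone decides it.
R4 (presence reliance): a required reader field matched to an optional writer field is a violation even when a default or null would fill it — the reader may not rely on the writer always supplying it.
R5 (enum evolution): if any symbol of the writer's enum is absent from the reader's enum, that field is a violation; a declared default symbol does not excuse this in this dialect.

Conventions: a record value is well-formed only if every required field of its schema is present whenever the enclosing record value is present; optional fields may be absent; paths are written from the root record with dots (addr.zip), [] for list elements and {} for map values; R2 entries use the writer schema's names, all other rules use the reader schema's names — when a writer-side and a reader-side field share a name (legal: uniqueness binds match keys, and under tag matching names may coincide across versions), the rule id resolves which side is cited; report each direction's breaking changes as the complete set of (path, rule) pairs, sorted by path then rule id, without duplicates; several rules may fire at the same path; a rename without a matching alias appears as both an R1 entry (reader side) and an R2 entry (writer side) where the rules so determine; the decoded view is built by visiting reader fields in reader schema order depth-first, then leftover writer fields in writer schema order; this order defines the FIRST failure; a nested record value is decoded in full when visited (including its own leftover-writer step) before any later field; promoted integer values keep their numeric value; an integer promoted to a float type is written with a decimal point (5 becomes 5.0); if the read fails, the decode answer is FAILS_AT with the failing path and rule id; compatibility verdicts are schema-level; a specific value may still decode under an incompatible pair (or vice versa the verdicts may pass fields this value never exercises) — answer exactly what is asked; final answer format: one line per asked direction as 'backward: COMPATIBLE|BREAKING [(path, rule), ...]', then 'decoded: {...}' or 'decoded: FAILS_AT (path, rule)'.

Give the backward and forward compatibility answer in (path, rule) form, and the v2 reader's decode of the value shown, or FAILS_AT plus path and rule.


arrows below run writer -> reader for Account
backward for Account (reader v2, writer v1):
  role: paired with writer role (Kind -> Kind; writer required)
  title: paired with writer title (string -> float64; writer required)
  verified: paired with writer verified (bool -> bool; writer required)
  duration: paired with writer duration (int32 -> int32; writer optional)
  violation R1 at duration
  violation R3 at title
  => backward: BREAKING (2)
forward for Account (reader v1, writer v2):
  role: paired with writer role (Kind -> Kind; writer required)
  title: paired with writer title (float64 -> string; writer required)
  verified: paired with writer verified (bool -> bool; writer required)
  duration: paired with writer duration (int32 -> int32; writer optional)
  violation R1 at duration
  violation R3 at title
  => forward: BREAKING (2)
decoding the Account value with the v2 reader:
  role := "BLUE"
  read fails at title under R3
  => FAILS_AT (title, R3)

backward: BREAKING [(duration, R1), (title, R3)]; forward: BREAKING [(duration, R1), (title, R3)]; decoded: FAILS_AT (title, R3)


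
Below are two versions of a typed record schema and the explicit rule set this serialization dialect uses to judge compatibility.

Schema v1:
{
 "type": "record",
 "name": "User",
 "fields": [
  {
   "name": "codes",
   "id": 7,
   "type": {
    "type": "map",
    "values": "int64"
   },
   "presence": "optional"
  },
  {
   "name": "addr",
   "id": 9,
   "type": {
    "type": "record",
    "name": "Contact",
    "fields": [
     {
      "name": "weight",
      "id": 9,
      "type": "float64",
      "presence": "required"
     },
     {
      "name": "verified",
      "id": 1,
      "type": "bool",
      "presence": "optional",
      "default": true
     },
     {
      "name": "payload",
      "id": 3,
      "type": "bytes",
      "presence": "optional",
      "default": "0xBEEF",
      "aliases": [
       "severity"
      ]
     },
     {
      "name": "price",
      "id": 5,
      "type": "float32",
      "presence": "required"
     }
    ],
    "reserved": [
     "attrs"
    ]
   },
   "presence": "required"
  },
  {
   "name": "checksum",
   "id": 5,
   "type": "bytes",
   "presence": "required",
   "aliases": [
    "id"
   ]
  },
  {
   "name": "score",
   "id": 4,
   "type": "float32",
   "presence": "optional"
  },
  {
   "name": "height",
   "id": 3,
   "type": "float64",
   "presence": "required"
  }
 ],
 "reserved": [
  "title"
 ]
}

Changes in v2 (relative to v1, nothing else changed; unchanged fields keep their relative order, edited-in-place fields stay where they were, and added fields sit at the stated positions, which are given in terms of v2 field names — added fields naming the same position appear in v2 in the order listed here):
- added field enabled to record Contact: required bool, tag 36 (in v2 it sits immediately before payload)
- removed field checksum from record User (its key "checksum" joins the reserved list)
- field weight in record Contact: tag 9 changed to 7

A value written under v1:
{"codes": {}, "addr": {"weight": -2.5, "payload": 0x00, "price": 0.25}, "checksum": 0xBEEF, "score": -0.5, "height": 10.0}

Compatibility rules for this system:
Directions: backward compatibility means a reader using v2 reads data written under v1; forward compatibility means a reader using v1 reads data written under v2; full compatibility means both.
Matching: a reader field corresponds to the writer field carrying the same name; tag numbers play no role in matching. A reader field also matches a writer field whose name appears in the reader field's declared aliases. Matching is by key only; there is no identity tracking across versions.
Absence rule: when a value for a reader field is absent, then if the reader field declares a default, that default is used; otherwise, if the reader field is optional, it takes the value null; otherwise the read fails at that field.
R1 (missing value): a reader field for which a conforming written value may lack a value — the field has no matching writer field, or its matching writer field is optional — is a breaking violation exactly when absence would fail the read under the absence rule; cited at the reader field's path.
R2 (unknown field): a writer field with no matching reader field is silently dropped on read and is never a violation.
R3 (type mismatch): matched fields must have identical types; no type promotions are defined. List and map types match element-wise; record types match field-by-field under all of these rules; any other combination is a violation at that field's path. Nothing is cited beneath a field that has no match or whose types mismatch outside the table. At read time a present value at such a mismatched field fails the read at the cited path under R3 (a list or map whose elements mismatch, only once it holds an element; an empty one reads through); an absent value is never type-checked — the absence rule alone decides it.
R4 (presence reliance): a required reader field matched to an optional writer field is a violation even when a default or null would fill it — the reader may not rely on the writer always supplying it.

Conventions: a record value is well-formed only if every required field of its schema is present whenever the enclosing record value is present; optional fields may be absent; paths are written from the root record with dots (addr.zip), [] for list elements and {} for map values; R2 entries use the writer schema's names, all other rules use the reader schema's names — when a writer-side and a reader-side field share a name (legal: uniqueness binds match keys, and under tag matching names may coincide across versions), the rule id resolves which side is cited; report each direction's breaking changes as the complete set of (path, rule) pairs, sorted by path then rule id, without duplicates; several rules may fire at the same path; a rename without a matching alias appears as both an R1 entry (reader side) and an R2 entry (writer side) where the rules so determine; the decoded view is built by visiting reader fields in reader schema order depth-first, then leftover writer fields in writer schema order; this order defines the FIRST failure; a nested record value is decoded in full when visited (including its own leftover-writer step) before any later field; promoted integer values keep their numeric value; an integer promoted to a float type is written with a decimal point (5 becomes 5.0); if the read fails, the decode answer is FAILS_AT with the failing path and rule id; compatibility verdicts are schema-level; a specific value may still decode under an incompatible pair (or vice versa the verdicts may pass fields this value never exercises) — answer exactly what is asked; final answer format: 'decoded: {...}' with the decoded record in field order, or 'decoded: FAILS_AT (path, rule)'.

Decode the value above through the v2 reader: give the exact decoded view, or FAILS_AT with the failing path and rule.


decoded: FAILS_AT (addr.enabled, R1)

the writer's type comes first in each User pair
decoding the User value with the v2 reader:
  codes := {}
  addr.weight := -2.5
  addr.verified := true (absent -> default)
  read fails at addr.enabled under R1 (no fill)
  => FAILS_AT (addr.enabled, R1)
checking off the User differences that do not matter here:
  removed field checksum from record User (its key "checksum" joins the reserved list) -> schema-level compatibility only; this User value's decode is unchanged
  field weight in record Contact: tag 9 changed to 7 -> triggers nothing under the printed rules; the User answer is the same either way


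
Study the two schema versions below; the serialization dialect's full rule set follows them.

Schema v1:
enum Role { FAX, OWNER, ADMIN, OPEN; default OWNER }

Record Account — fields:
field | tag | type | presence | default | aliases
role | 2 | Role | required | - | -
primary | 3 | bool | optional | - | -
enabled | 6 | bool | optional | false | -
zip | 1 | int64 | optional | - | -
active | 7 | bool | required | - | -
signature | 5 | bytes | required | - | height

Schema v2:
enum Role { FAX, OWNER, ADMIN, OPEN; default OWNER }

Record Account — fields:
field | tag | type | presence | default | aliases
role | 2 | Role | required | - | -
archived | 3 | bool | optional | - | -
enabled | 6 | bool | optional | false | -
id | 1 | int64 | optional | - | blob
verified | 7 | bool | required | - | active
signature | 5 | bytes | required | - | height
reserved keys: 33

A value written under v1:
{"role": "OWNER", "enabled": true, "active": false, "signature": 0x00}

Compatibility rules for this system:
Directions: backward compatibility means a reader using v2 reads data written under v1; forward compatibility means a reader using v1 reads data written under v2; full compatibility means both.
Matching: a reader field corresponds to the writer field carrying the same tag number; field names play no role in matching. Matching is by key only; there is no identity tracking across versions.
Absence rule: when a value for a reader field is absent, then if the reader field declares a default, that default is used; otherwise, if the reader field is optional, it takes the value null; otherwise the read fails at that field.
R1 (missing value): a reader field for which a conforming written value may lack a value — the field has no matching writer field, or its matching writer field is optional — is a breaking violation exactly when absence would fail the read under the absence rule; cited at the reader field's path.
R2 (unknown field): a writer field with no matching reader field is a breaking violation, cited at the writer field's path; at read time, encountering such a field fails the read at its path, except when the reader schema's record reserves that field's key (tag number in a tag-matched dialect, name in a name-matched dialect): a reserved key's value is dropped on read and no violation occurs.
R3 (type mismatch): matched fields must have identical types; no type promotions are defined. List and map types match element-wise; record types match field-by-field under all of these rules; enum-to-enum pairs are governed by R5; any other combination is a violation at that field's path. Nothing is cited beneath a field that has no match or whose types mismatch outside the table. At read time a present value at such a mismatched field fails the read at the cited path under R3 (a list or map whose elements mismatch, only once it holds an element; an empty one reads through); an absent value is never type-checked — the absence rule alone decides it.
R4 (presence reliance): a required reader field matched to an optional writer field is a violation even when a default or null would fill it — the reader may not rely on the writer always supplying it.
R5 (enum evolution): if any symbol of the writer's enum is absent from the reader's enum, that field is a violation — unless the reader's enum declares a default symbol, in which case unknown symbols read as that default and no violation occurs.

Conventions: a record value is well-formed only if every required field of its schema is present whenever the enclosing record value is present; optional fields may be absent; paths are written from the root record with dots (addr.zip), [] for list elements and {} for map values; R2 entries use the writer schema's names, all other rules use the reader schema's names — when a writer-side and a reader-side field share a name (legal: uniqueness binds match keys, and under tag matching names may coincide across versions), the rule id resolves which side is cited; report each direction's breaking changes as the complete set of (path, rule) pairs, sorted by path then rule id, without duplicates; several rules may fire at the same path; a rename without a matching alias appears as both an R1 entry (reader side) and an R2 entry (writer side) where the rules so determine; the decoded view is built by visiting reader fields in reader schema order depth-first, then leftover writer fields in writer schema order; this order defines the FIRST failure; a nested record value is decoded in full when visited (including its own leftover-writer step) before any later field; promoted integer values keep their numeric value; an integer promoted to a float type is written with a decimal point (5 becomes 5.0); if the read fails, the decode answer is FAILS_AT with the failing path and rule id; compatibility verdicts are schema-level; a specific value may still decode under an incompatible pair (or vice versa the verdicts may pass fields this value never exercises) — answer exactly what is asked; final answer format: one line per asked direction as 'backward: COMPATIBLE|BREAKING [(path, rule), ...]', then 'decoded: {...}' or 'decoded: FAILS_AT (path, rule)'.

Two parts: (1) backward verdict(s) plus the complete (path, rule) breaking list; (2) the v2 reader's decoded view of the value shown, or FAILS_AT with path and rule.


arrows below run writer -> reader for Account
backward pass over Account, reader schema v2, writer schema v1:
  role: paired with writer role (Role -> Role; writer required)
  archived: paired with writer primary (bool -> bool; writer optional)
  enabled: paired with writer enabled (bool -> bool; writer optional)
  id: paired with writer zip (int64 -> int64; writer optional)
  verified: paired with writer active (bool -> bool; writer required)
  signature: paired with writer signature (bytes -> bytes; writer required)
  nothing fires on Account: backward is COMPATIBLE
decoding the Account value with the v2 reader:
  role := "OWNER"
  archived := null (absent, optional -> null)
  enabled := true
  id := null (absent, optional -> null)
  verified := false (from writer active)
  signature := 0x00
  => decoded: {"role": "OWNER", "archived": null, "enabled": true, "id": null, "verified": false, "signature": 0x00}

backward: COMPATIBLE []; decoded: {"role": "OWNER", "archived": null, "enabled": true, "id": null, "verified": false, "signature": 0x00}


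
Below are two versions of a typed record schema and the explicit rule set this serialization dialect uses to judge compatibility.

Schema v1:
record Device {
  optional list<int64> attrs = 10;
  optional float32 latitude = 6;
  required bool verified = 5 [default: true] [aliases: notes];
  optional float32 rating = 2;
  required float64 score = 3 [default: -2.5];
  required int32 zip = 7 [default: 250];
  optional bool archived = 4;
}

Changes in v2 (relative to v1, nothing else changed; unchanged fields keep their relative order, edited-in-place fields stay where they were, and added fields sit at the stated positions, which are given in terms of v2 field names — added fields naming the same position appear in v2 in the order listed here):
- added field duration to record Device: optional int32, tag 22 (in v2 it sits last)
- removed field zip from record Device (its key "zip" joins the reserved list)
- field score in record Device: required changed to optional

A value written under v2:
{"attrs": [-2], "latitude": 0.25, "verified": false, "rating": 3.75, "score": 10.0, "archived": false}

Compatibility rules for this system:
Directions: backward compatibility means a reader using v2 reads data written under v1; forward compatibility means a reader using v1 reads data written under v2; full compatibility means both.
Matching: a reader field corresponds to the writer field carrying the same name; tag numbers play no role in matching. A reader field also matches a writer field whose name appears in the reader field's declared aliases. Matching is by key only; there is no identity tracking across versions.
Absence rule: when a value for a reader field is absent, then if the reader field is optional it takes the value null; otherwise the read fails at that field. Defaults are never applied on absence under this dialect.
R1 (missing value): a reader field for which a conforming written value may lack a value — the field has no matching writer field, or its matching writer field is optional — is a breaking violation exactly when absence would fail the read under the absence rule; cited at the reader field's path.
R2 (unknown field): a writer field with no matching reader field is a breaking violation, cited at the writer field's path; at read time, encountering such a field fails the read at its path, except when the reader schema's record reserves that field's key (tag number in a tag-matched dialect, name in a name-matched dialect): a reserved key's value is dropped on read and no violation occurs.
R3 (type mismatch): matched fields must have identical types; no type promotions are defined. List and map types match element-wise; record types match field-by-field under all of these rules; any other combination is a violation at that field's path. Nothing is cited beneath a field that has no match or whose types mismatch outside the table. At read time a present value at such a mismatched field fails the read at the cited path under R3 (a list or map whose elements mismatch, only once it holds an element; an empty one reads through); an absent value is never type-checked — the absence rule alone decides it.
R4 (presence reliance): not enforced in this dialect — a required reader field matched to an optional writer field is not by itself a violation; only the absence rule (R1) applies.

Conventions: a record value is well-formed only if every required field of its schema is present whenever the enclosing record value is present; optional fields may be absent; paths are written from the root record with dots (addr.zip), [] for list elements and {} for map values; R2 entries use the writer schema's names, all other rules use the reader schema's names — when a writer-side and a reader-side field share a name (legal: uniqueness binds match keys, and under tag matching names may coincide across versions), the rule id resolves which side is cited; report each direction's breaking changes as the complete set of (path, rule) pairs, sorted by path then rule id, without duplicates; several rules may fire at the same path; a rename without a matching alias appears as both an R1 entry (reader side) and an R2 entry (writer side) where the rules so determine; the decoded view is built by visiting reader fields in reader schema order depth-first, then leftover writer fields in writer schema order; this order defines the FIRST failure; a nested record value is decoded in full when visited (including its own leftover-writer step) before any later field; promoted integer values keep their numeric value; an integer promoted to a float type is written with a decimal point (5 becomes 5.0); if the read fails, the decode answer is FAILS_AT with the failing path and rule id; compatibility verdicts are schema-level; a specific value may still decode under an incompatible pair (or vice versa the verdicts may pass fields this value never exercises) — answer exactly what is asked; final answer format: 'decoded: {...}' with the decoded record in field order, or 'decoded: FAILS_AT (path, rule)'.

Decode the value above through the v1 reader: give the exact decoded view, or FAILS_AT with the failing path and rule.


arrows below run writer -> reader for Device
decode walk for Device under reader schema v1:
  attrs := [-2]
  latitude := 0.25
  verified := false
  rating := 3.75
  score := 10.0
  read fails at zip under R1 (no fill)
  => FAILS_AT (zip, R1)
the other Device changes do not affect what is asked:
  added field duration to record Device: optional int32, tag 22 (in v2 it sits last) -> a verdict-level change on Device — the shown value reads the same
  field score in record Device: required changed to optional -> a verdict-level change on Device — the shown value reads the same

decoded: FAILS_AT (zip, R1)
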